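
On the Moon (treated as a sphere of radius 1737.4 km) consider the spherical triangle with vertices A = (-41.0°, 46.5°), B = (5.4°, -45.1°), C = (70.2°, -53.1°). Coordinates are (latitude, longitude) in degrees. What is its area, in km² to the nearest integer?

Side lengths (central angles): a = 1.1346, b = 2.2915, c = 1.6536 rad; semiperimeter s = 2.5399.
By l'Huilier's theorem, tan(E/4) = √[tan(s/2) tan((s−a)/2) tan((s−b)/2) tan((s−c)/2)], giving spherical excess E = 1.5292 rad.
Area = E·R² = 1.5292 × (1737.4)² ≈ 4615931 km².

4615931 km²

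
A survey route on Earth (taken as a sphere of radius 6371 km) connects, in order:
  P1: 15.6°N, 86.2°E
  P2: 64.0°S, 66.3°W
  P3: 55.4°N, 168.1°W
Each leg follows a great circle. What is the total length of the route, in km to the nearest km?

30055 km

Leg P1→P2: central angle 2.2347 rad, distance 14237.5 km.
Leg P2→P3: central angle 2.4828 rad, distance 15817.9 km.
Total: 14237.5 + 15817.9 ≈ 30055 km.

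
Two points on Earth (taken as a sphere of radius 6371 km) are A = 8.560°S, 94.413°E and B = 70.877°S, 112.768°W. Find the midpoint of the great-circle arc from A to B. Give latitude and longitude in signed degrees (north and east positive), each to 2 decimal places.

The central angle between A and B is δ = 1.7189 rad.
With f = 0.5, the slerp weights are sin((1−f)δ)/sin δ = 0.7659 and sin(fδ)/sin δ = 0.7659.
Weighted sum of the unit vectors: (0.7659)·(-0.0761,0.9859,-0.1488) + (0.7659)·(-0.1268,-0.3021,-0.9448) = (-0.1554, 0.5237, -0.8376).
Converting back: φ = atan2(z, √(x²+y²)) = -56.89°, λ = atan2(y, x) = 106.52°.

-56.89°, 106.52°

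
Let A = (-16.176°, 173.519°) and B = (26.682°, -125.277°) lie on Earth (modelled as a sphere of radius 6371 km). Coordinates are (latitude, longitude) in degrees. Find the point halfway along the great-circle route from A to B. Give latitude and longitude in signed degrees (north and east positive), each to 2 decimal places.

Central angle δ = 1.2784 rad. Interpolating on the sphere with fraction f = 0.5:
P = [sin((1−f)δ)·A + sin(fδ)·B] / sin δ = 0.6230·A + 0.6230·B in Cartesian coordinates,
giving P = (-0.9160, -0.3869, 0.1062), i.e. latitude 6.10°, longitude -157.10°.

6.10°, -157.10°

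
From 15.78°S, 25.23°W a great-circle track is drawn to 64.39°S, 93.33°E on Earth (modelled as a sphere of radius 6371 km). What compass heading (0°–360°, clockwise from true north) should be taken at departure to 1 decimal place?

157.7°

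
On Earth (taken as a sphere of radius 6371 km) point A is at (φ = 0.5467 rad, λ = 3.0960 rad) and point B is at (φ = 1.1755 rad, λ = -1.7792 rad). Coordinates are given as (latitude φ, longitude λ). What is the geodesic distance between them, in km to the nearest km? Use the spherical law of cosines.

With latitudes φ₁ = 31.324°, φ₂ = 67.351° and longitude difference Δλ = 80.672°:
cos c = sin φ₁ sin φ₂ + cos φ₁ cos φ₂ cos Δλ = (0.5199)(0.9229) + (0.8542)(0.3851)(0.1621) = 0.53310,
so c = arccos(0.53310) = 1.00853 rad.
Distance = R·c = 6371 × 1.0085 ≈ 6425 km.

6425 km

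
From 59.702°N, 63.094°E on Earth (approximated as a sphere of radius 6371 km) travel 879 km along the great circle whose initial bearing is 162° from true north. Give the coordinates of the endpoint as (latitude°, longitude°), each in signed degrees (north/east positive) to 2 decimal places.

52.11°, 67.06°

Angular distance δ = d/R = 879/6371 = 0.13797 rad; initial bearing θ = 2.8274 rad.
sin φ₂ = sin φ₁ cos δ + cos φ₁ sin δ cos θ = (0.8634)(0.9905) + (0.5045)(0.1375)(-0.9511) = 0.7892, so φ₂ = 52.11°.
Δλ = atan2(sin θ sin δ cos φ₁, cos δ − sin φ₁ sin φ₂) = atan2(0.0214, 0.3091) = 3.968°.
λ₂ = 63.094° + 3.968° = 67.06°.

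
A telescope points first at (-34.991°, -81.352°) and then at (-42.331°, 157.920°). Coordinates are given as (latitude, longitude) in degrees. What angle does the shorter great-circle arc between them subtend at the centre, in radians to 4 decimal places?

1.4940 rad

Let φ₁ = -0.6107 rad, φ₂ = -0.7388 rad, and Δλ = -2.1071 rad.
cos c = sin φ₁ sin φ₂ + cos φ₁ cos φ₂ cos Δλ = (-0.5734)(-0.6734) + (0.8192)(0.7393)(-0.5110) = 0.07671,
so c = arccos(0.07671) = 1.49401 rad.
So the angular separation is 1.4940 rad.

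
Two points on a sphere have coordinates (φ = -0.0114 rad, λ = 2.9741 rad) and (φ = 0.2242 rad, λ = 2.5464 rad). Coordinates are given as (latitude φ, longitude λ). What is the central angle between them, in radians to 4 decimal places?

0.4853 rad

Let φ₁ = -0.0114 rad, φ₂ = 0.2242 rad, and Δλ = -0.4277 rad.
Haversine: a = sin²(Δφ/2) + cos φ₁ cos φ₂ sin²(Δλ/2) = 0.0138 + (0.9999)(0.9750)(0.0450) = 0.05772.
Central angle c = 2·arcsin(√a) = 0.48525 rad.
So the angular separation is 0.4853 rad.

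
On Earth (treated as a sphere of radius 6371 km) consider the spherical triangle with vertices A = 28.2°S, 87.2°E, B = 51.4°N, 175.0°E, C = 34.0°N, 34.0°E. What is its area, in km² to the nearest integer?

66403736 km²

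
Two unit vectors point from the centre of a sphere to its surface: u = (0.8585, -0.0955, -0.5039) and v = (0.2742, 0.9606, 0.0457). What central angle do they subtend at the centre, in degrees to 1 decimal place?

83.1°

u·v = 0.1206; |u| = 1.0000, |v| = 1.0000.
cos θ = (u·v)/(|u||v|) = 0.1206, so θ = 83.1°.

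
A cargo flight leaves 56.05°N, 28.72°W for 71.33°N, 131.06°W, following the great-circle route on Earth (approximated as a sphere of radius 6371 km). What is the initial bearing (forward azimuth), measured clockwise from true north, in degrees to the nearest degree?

Δλ = -102.340° = -1.7862 rad.
y = sin Δλ · cos φ₂ = (-0.9769)(0.3201) = -0.3127
x = cos φ₁ sin φ₂ − sin φ₁ cos φ₂ cos Δλ = (0.5585)(0.9474) − (0.8295)(0.3201)(-0.2137) = 0.5858
θ = atan2(y, x) = -28.09°; adding 360° gives 332°.

332°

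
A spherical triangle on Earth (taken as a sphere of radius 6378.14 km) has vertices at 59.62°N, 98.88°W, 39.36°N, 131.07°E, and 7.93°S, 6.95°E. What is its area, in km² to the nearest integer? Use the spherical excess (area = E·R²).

81225376 km²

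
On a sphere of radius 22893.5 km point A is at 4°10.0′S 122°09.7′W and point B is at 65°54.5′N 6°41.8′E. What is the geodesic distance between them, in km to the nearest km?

43461 km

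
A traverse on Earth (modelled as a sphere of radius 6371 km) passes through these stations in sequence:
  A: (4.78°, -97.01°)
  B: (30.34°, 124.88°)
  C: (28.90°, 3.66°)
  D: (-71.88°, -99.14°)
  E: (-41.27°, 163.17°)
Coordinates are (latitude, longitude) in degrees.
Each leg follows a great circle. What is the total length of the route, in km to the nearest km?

Leg A→B: central angle 2.2120 rad, distance 14092.5 km.
Leg B→C: central angle 1.7188 rad, distance 10950.8 km.
Leg C→D: central angle 2.1172 rad, distance 13488.8 km.
Leg D→E: central angle 0.9328 rad, distance 5942.6 km.
Total: 14092.5 + 10950.8 + 13488.8 + 5942.6 ≈ 44475 km.

44475 km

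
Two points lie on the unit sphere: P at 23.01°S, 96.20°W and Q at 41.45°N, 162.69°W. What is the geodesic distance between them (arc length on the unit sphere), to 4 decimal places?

With latitudes φ₁ = -23.010°, φ₂ = 41.450° and longitude difference Δλ = -66.490°:
Haversine: a = sin²(Δφ/2) + cos φ₁ cos φ₂ sin²(Δλ/2) = 0.2844 + (0.9204)(0.7495)(0.3005) = 0.49178.
Central angle c = 2·arcsin(√a) = 1.55435 rad.
On the unit sphere the arc length equals the central angle: 1.5543.

1.5543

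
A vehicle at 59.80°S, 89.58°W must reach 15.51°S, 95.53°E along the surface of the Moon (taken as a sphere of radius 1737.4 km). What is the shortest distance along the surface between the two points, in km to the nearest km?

With latitudes φ₁ = -59.800°, φ₂ = -15.510° and longitude difference Δλ = -174.890°:
cos c = sin φ₁ sin φ₂ + cos φ₁ cos φ₂ cos Δλ = (-0.8643)(-0.2674) + (0.5030)(0.9636)(-0.9960) = -0.25166,
so c = arccos(-0.25166) = 1.82519 rad.
Distance = R·c = 1737.4 × 1.8252 ≈ 3171 km.

3171 km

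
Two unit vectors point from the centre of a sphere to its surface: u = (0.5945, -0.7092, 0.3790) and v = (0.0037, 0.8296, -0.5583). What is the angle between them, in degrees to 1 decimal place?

u·v = -0.7977; |u| = 1.0000, |v| = 1.0000.
cos θ = (u·v)/(|u||v|) = -0.7978, so θ = 142.9°.

142.9°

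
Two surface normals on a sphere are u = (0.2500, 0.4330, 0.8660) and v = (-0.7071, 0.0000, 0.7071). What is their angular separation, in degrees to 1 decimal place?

64.2°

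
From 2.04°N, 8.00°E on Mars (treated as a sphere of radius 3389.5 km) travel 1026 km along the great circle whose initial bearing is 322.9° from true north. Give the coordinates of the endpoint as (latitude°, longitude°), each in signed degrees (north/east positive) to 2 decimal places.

Angular distance δ = d/R = 1026/3389.5 = 0.30270 rad; initial bearing θ = 5.6357 rad.
sin φ₂ = sin φ₁ cos δ + cos φ₁ sin δ cos θ = (0.0356)(0.9545) + (0.9994)(0.2981)(0.7976) = 0.2716, so φ₂ = 15.76°.
Δλ = atan2(sin θ sin δ cos φ₁, cos δ − sin φ₁ sin φ₂) = atan2(-0.1797, 0.9449) = -10.768°.
λ₂ = 8.000° − 10.768° = -2.77°.

15.76°, -2.77°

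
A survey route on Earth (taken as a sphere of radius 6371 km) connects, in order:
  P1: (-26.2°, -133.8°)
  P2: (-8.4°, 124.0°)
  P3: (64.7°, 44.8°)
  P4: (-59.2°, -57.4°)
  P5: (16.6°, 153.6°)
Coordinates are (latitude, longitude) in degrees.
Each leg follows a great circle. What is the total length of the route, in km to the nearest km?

51953 km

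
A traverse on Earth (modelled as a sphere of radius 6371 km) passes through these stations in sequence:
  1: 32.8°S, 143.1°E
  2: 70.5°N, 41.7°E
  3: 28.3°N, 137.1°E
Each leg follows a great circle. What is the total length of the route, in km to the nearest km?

21093 km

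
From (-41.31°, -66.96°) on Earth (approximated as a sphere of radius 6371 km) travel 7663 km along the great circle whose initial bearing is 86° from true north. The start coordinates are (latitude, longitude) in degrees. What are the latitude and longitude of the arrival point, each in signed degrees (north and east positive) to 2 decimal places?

-10.87°, 4.44°

Angular distance δ = d/R = 7663/6371 = 1.20279 rad; initial bearing θ = 1.5010 rad.
sin φ₂ = sin φ₁ cos δ + cos φ₁ sin δ cos θ = (-0.6601)(0.3598) + (0.7511)(0.9330)(0.0698) = -0.1886, so φ₂ = -10.87°.
Δλ = atan2(sin θ sin δ cos φ₁, cos δ − sin φ₁ sin φ₂) = atan2(0.6992, 0.2353) = 71.403°.
λ₂ = -66.960° + 71.403° = 4.44°.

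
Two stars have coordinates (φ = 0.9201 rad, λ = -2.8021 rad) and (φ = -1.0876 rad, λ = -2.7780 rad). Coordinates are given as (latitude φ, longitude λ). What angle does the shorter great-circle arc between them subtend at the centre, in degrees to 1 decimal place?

In radians: φ₁ = 0.9201, φ₂ = -1.0876, Δλ = 1.381° = 0.0241 rad.
cos c = sin φ₁ sin φ₂ + cos φ₁ cos φ₂ cos Δλ = (0.7957)(-0.8855) + (0.6057)(0.4646)(0.9997) = -0.42322,
so c = arccos(-0.42322) = 2.00779 rad.
So the angular separation is 115.0°.

115.0°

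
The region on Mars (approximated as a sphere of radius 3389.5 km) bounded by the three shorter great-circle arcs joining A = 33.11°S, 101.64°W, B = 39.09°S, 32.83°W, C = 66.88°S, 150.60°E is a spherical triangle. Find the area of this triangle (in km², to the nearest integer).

7325496 km²

Side lengths (central angles): a = 1.2915, b = 1.1570, c = 0.9528 rad; semiperimeter s = 1.7007.
By l'Huilier's theorem, tan(E/4) = √[tan(s/2) tan((s−a)/2) tan((s−b)/2) tan((s−c)/2)], giving spherical excess E = 0.6376 rad.
Area = E·R² = 0.6376 × (3389.5)² ≈ 7325496 km².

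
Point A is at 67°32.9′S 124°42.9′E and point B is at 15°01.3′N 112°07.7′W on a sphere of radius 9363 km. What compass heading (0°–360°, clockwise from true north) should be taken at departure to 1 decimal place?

Δλ = 123.157° = 2.1495 rad.
y = sin Δλ · cos φ₂ = (0.8372)(0.9658) = 0.8086
x = cos φ₁ sin φ₂ − sin φ₁ cos φ₂ cos Δλ = (0.3819)(0.2592) − (-0.9242)(0.9658)(-0.5469) = -0.3892
θ = atan2(y, x) = 115.70°, so the bearing is 115.7°.

115.7°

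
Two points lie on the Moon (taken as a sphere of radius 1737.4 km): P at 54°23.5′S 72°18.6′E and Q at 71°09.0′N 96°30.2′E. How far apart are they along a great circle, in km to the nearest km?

With latitudes φ₁ = -54.392°, φ₂ = 71.150° and longitude difference Δλ = 24.193°:
cos c = sin φ₁ sin φ₂ + cos φ₁ cos φ₂ cos Δλ = (-0.8130)(0.9464) + (0.5822)(0.3231)(0.9122) = -0.59782,
so c = arccos(-0.59782) = 2.21157 rad.
Distance = R·c = 1737.4 × 2.2116 ≈ 3842 km.

3842 km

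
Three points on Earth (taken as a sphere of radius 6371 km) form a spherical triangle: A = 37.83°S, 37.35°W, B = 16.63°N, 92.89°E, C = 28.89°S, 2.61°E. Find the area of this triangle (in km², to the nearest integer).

Side lengths (central angles): a = 1.7136, b = 0.5982, c = 2.2975 rad; semiperimeter s = 2.3047.
By l'Huilier's theorem, tan(E/4) = √[tan(s/2) tan((s−a)/2) tan((s−b)/2) tan((s−c)/2)], giving spherical excess E = 0.2117 rad.
Area = E·R² = 0.2117 × (6371)² ≈ 8591582 km².

8591582 km²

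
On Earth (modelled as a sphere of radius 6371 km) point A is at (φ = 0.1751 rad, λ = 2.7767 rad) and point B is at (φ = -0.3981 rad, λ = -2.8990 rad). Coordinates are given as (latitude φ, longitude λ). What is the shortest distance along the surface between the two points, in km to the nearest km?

5263 km

In radians: φ₁ = 0.1751, φ₂ = -0.3981, Δλ = 34.806° = 0.6075 rad.
cos c = sin φ₁ sin φ₂ + cos φ₁ cos φ₂ cos Δλ = (0.1742)(-0.3877) + (0.9847)(0.9218)(0.8211) = 0.67777,
so c = arccos(0.67777) = 0.82607 rad.
Distance = R·c = 6371 × 0.8261 ≈ 5263 km.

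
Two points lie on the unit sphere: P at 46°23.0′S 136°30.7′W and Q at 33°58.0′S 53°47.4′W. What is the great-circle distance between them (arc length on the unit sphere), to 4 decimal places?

With latitudes φ₁ = -46.383°, φ₂ = -33.967° and longitude difference Δλ = 82.722°:
cos c = sin φ₁ sin φ₂ + cos φ₁ cos φ₂ cos Δλ = (-0.7240)(-0.5587) + (0.6898)(0.8294)(0.1267) = 0.47697,
so c = arccos(0.47697) = 1.07359 rad.
On the unit sphere the arc length equals the central angle: 1.0736.

1.0736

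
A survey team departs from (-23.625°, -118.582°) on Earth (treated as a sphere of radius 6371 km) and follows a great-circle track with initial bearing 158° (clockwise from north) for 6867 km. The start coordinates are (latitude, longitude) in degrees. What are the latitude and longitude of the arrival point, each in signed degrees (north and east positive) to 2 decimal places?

-69.72°, -46.43°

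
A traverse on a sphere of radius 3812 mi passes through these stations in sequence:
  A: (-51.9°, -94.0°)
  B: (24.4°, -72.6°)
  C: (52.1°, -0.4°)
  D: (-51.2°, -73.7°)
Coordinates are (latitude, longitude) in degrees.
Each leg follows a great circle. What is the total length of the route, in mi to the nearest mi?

Leg A→B: central angle 1.3714 rad, distance 5227.7 mi.
Leg B→C: central angle 1.0507 rad, distance 4005.2 mi.
Leg C→D: central angle 2.0994 rad, distance 8003.0 mi.
Total: 5227.7 + 4005.2 + 8003.0 ≈ 17236 mi.

17236 mi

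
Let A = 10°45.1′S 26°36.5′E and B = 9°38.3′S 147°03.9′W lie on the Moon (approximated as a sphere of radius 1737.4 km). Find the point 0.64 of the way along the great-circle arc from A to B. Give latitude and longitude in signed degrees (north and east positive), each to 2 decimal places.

-61.80°, -115.14°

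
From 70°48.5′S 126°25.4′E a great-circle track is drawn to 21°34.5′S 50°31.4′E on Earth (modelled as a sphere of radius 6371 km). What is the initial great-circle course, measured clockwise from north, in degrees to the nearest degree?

With φ₁ = -1.2358, φ₂ = -0.3766, Δλ = -1.3247 rad, the forward-azimuth formula gives
θ = atan2( sin Δλ cos φ₂ , cos φ₁ sin φ₂ − sin φ₁ cos φ₂ cos Δλ ) = atan2(-0.9019, 0.0931) = -84.11°.
Adding 360° brings this into [0°, 360°): 276°.

276°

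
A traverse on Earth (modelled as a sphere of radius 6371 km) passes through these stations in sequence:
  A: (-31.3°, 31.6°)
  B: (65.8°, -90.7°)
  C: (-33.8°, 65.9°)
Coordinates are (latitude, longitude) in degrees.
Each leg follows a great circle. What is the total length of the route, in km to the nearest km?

30742 km

Leg A→B: central angle 2.2930 rad, distance 14608.6 km.
Leg B→C: central angle 2.5323 rad, distance 16133.0 km.
Total: 14608.6 + 16133.0 ≈ 30742 km.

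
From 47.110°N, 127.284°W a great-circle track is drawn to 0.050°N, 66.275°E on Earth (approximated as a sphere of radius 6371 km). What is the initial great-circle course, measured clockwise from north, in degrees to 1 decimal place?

341.8°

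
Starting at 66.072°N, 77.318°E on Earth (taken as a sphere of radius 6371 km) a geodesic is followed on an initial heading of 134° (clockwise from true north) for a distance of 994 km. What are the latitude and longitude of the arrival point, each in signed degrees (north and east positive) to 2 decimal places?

59.22°, 89.94°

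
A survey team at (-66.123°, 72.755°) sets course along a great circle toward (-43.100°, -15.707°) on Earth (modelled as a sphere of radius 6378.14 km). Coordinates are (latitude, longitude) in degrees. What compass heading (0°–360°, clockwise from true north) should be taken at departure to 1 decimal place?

250.5°

Δλ = -88.462° = -1.5440 rad.
y = sin Δλ · cos φ₂ = (-0.9996)(0.7302) = -0.7299
x = cos φ₁ sin φ₂ − sin φ₁ cos φ₂ cos Δλ = (0.4048)(-0.6833) − (-0.9144)(0.7302)(0.0268) = -0.2587
θ = atan2(y, x) = -109.51°; adding 360° gives 250.5°.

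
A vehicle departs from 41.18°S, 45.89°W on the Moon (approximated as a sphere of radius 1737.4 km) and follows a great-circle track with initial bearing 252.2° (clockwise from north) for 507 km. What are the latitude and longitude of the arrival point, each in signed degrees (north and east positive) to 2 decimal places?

Angular distance δ = d/R = 507/1737.4 = 0.29182 rad; initial bearing θ = 4.4017 rad.
sin φ₂ = sin φ₁ cos δ + cos φ₁ sin δ cos θ = (-0.6584)(0.9577) + (0.7526)(0.2877)(-0.3057) = -0.6968, so φ₂ = -44.17°.
Δλ = atan2(sin θ sin δ cos φ₁, cos δ − sin φ₁ sin φ₂) = atan2(-0.2062, 0.4989) = -22.450°.
λ₂ = -45.890° − 22.450° = -68.34°.

-44.17°, -68.34°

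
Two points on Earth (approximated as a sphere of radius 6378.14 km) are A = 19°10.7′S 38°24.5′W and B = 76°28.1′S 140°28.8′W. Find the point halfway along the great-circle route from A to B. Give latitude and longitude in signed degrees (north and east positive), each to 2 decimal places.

-54.60°, -52.74°

The central angle between A and B is δ = 1.2941 rad.
With f = 0.5, the slerp weights are sin((1−f)δ)/sin δ = 0.6267 and sin(fδ)/sin δ = 0.6267.
Weighted sum of the unit vectors: (0.6267)·(0.7401,-0.5868,-0.3285) + (0.6267)·(-0.1805,-0.1489,-0.9722) = (0.3507, -0.4610, -0.8151).
Converting back: φ = atan2(z, √(x²+y²)) = -54.60°, λ = atan2(y, x) = -52.74°.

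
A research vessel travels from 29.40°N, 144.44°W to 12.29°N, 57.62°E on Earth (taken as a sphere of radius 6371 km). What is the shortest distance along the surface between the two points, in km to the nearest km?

Let φ₁ = 0.5131 rad, φ₂ = 0.2145 rad, and Δλ = -2.7566 rad.
Haversine: a = sin²(Δφ/2) + cos φ₁ cos φ₂ sin²(Δλ/2) = 0.0221 + (0.8712)(0.9771)(0.9634) = 0.84222.
Central angle c = 2·arcsin(√a) = 2.32463 rad.
Distance = R·c = 6371 × 2.3246 ≈ 14810 km.

14810 km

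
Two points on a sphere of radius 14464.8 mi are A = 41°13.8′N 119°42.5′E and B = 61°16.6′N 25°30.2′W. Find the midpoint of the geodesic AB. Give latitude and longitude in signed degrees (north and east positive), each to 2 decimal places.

73.66°, 82.21°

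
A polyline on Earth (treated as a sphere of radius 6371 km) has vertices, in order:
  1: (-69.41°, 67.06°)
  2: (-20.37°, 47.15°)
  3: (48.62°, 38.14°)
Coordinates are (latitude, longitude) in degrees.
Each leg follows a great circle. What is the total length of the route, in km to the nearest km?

13341 km

Leg 1→2: central angle 0.8817 rad, distance 5617.4 km.
Leg 2→3: central angle 1.2123 rad, distance 7723.4 km.
Total: 5617.4 + 7723.4 ≈ 13341 km.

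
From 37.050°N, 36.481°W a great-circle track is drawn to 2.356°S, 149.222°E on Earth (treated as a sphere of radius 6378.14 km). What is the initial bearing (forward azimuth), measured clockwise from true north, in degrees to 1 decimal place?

With φ₁ = 0.6466, φ₂ = -0.0411, Δλ = -3.0421 rad, the forward-azimuth formula gives
θ = atan2( sin Δλ cos φ₂ , cos φ₁ sin φ₂ − sin φ₁ cos φ₂ cos Δλ ) = atan2(-0.0993, 0.5662) = -9.95°.
Adding 360° brings this into [0°, 360°): 350.1°.

350.1°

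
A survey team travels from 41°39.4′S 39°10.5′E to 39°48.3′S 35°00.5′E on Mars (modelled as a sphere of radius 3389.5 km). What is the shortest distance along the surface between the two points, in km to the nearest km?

With latitudes φ₁ = -41.657°, φ₂ = -39.805° and longitude difference Δλ = -4.167°:
cos c = sin φ₁ sin φ₂ + cos φ₁ cos φ₂ cos Δλ = (-0.6647)(-0.6402) + (0.7471)(0.7682)(0.9974) = 0.99796,
so c = arccos(0.99796) = 0.06387 rad.
Distance = R·c = 3389.5 × 0.0639 ≈ 216 km.

216 km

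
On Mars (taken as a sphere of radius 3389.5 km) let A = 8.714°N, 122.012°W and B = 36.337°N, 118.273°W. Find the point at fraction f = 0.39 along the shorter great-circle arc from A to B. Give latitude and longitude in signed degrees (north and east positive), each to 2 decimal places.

Central angle δ = 0.4858 rad. Interpolating on the sphere with fraction f = 0.39:
P = [sin((1−f)δ)·A + sin(fδ)·B] / sin δ = 0.6254·A + 0.4033·B in Cartesian coordinates,
giving P = (-0.4816, -0.8103, 0.3337), i.e. latitude 19.50°, longitude -120.72°.

19.50°, -120.72°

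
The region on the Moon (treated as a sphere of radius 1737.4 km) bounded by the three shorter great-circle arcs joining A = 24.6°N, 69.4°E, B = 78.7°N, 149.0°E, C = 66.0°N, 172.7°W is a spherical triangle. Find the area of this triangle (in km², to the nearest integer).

323672 km²

Side lengths (central angles): a = 0.2895, b = 1.3620, c = 1.1148 rad; semiperimeter s = 1.3832.
By l'Huilier's theorem, tan(E/4) = √[tan(s/2) tan((s−a)/2) tan((s−b)/2) tan((s−c)/2)], giving spherical excess E = 0.1072 rad.
Area = E·R² = 0.1072 × (1737.4)² ≈ 323672 km².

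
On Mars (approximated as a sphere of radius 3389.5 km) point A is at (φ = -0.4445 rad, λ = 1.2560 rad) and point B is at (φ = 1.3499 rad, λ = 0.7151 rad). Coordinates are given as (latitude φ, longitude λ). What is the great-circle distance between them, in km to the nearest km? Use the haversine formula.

In radians: φ₁ = -0.4445, φ₂ = 1.3499, Δλ = -30.991° = -0.5409 rad.
Haversine: a = sin²(Δφ/2) + cos φ₁ cos φ₂ sin²(Δλ/2) = 0.6109 + (0.9028)(0.2191)(0.0714) = 0.62499.
Central angle c = 2·arcsin(√a) = 1.82346 rad.
Distance = R·c = 3389.5 × 1.8235 ≈ 6181 km.

6181 km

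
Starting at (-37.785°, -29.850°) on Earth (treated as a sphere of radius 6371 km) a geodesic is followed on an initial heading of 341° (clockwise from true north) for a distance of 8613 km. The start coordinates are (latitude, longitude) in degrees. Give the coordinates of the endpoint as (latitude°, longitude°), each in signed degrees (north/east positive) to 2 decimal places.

36.61°, -53.17°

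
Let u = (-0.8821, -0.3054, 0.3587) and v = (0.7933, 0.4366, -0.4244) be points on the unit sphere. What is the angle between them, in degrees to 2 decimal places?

170.16°

u·v = -0.9853; |u| = 1.0000, |v| = 1.0000.
cos θ = (u·v)/(|u||v|) = -0.9853, so θ = 170.16°.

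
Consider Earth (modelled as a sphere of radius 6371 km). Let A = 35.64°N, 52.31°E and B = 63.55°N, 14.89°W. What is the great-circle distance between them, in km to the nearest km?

With latitudes φ₁ = 35.640°, φ₂ = 63.550° and longitude difference Δλ = -67.200°:
Haversine: a = sin²(Δφ/2) + cos φ₁ cos φ₂ sin²(Δλ/2) = 0.0582 + (0.8127)(0.4454)(0.3062) = 0.16901.
Central angle c = 2·arcsin(√a) = 0.84735 rad.
Distance = R·c = 6371 × 0.8473 ≈ 5398 km.

5398 km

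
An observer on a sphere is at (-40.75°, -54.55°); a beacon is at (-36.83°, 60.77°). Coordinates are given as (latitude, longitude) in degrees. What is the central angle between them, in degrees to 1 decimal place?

In radians: φ₁ = -0.7112, φ₂ = -0.6428, Δλ = 115.320° = 2.0127 rad.
Haversine: a = sin²(Δφ/2) + cos φ₁ cos φ₂ sin²(Δλ/2) = 0.0012 + (0.7576)(0.8004)(0.7138) = 0.43402.
Central angle c = 2·arcsin(√a) = 1.43845 rad.
So the angular separation is 82.4°.

82.4°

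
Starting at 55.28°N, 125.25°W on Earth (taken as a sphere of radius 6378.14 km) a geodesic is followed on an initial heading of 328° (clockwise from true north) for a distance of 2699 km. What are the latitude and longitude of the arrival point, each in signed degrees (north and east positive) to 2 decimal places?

71.40°, -168.28°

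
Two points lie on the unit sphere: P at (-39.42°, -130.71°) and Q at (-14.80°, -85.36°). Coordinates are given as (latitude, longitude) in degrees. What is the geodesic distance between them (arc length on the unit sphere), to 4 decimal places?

0.8133

Let φ₁ = -0.6880 rad, φ₂ = -0.2583 rad, and Δλ = 0.7915 rad.
Haversine: a = sin²(Δφ/2) + cos φ₁ cos φ₂ sin²(Δλ/2) = 0.0455 + (0.7725)(0.9668)(0.1486) = 0.15645.
Central angle c = 2·arcsin(√a) = 0.81331 rad.
On the unit sphere the arc length equals the central angle: 0.8133.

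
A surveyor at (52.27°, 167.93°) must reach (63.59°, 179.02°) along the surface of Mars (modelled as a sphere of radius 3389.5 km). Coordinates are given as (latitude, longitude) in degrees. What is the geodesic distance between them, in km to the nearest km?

Let φ₁ = 0.9123 rad, φ₂ = 1.1099 rad, and Δλ = 0.1936 rad.
cos c = sin φ₁ sin φ₂ + cos φ₁ cos φ₂ cos Δλ = (0.7909)(0.8956) + (0.6119)(0.4448)(0.9813) = 0.97546,
so c = arccos(0.97546) = 0.22198 rad.
Distance = R·c = 3389.5 × 0.2220 ≈ 752 km.

752 km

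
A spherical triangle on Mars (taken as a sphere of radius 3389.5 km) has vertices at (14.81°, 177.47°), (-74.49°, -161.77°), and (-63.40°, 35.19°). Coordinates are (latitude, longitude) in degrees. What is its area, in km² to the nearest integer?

Side lengths (central angles): a = 0.7272, b = 2.1785, c = 1.5754 rad; semiperimeter s = 2.2405.
By l'Huilier's theorem, tan(E/4) = √[tan(s/2) tan((s−a)/2) tan((s−b)/2) tan((s−c)/2)], giving spherical excess E = 0.5744 rad.
Area = E·R² = 0.5744 × (3389.5)² ≈ 6599662 km².

6599662 km²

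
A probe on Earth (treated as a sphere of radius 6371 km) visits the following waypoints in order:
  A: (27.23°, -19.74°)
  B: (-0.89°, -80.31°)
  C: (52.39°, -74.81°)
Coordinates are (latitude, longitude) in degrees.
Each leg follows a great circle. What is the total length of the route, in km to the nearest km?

Leg A→B: central angle 1.1266 rad, distance 7177.5 km.
Leg B→C: central angle 0.9334 rad, distance 5946.8 km.
Total: 7177.5 + 5946.8 ≈ 13124 km.

13124 km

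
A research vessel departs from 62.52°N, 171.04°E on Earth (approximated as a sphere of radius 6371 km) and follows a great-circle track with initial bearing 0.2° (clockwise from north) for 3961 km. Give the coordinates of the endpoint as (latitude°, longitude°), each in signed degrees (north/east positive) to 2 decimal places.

Angular distance δ = d/R = 3961/6371 = 0.62172 rad; initial bearing θ = 0.0035 rad.
sin φ₂ = sin φ₁ cos δ + cos φ₁ sin δ cos θ = (0.8872)(0.8129) + (0.4614)(0.5824)(1.0000) = 0.9899, so φ₂ = 81.86°.
Δλ = atan2(sin θ sin δ cos φ₁, cos δ − sin φ₁ sin φ₂) = atan2(0.0009, -0.0654) = 179.178°.
λ₂ = 171.040° + 179.178° = 350.22° → -9.78° after wrapping to (−180°, 180°].

81.86°, -9.78°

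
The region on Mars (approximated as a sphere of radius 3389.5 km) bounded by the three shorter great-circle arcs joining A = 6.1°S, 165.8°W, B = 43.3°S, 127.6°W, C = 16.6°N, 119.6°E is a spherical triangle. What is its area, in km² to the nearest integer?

6914367 km²

Side lengths (central angles): a = 2.0558, b = 1.3462, c = 0.8743 rad; semiperimeter s = 2.1381.
By l'Huilier's theorem, tan(E/4) = √[tan(s/2) tan((s−a)/2) tan((s−b)/2) tan((s−c)/2)], giving spherical excess E = 0.6018 rad.
Area = E·R² = 0.6018 × (3389.5)² ≈ 6914367 km².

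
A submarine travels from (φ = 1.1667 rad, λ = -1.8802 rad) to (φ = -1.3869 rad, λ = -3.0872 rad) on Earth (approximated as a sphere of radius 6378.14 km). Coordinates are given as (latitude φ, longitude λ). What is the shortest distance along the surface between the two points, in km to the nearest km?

16859 km

With latitudes φ₁ = 66.847°, φ₂ = -79.464° and longitude difference Δλ = -69.156°:
Haversine: a = sin²(Δφ/2) + cos φ₁ cos φ₂ sin²(Δλ/2) = 0.9160 + (0.3932)(0.1829)(0.3221) = 0.93919.
Central angle c = 2·arcsin(√a) = 2.64324 rad.
Distance = R·c = 6378.14 × 2.6432 ≈ 16859 km.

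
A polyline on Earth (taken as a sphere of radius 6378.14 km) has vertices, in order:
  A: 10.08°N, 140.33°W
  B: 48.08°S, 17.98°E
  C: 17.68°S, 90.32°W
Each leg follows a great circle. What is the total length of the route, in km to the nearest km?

25198 km

Leg A→B: central angle 2.4060 rad, distance 15345.9 km.
Leg B→C: central angle 1.5447 rad, distance 9852.2 km.
Total: 15345.9 + 9852.2 ≈ 25198 km.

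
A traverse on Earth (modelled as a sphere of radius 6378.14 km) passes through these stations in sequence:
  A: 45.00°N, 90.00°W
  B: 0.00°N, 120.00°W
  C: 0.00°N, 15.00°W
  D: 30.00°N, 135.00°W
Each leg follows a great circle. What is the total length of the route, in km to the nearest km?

Leg A→B: central angle 0.9117 rad, distance 5815.2 km.
Leg B→C: central angle 1.8326 rad, distance 11688.6 km.
Leg C→D: central angle 2.0186 rad, distance 12875.1 km.
Total: 5815.2 + 11688.6 + 12875.1 ≈ 30379 km.

30379 km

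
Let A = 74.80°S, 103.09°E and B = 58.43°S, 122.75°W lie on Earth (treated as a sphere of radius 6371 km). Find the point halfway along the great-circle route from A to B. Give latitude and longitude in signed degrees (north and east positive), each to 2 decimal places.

-77.91°, -151.64°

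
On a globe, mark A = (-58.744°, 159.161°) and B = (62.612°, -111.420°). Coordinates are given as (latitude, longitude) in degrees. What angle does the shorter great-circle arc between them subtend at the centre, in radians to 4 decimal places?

2.4289 rad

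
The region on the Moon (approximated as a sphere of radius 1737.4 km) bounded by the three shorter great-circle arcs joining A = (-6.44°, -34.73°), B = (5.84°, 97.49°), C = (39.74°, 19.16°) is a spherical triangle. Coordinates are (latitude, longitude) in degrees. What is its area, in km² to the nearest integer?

Side lengths (central angles): a = 1.3492, b = 1.1825, c = 2.3127 rad; semiperimeter s = 2.4222.
By l'Huilier's theorem, tan(E/4) = √[tan(s/2) tan((s−a)/2) tan((s−b)/2) tan((s−c)/2)], giving spherical excess E = 0.9751 rad.
Area = E·R² = 0.9751 × (1737.4)² ≈ 2943277 km².

2943277 km²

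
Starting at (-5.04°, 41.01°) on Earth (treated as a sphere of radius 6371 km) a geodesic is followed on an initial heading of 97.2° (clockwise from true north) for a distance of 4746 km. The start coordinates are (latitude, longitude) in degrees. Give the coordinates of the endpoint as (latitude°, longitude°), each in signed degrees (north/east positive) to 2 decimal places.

Angular distance δ = d/R = 4746/6371 = 0.74494 rad; initial bearing θ = 1.6965 rad.
sin φ₂ = sin φ₁ cos δ + cos φ₁ sin δ cos θ = (-0.0879)(0.7351) + (0.9961)(0.6779)(-0.1253) = -0.1492, so φ₂ = -8.58°.
Δλ = atan2(sin θ sin δ cos φ₁, cos δ − sin φ₁ sin φ₂) = atan2(0.6700, 0.7220) = 42.859°.
λ₂ = 41.010° + 42.859° = 83.87°.

-8.58°, 83.87°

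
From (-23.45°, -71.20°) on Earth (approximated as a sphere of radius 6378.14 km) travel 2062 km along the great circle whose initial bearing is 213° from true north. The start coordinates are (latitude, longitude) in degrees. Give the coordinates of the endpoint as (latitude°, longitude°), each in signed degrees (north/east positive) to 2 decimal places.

Angular distance δ = d/R = 2062/6378.14 = 0.32329 rad; initial bearing θ = 3.7176 rad.
sin φ₂ = sin φ₁ cos δ + cos φ₁ sin δ cos θ = (-0.3979)(0.9482) + (0.9174)(0.3177)(-0.8387) = -0.6218, so φ₂ = -38.45°.
Δλ = atan2(sin θ sin δ cos φ₁, cos δ − sin φ₁ sin φ₂) = atan2(-0.1587, 0.7008) = -12.763°.
λ₂ = -71.200° − 12.763° = -83.96°.

-38.45°, -83.96°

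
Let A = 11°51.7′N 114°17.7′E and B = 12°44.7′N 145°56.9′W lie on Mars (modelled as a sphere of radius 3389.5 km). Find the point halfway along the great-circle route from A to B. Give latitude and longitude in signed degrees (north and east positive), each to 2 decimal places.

Central angle δ = 1.6875 rad. Interpolating on the sphere with fraction f = 0.5:
P = [sin((1−f)δ)·A + sin(fδ)·B] / sin δ = 0.7522·A + 0.7522·B in Cartesian coordinates,
giving P = (-0.9108, 0.2602, 0.3206), i.e. latitude 18.70°, longitude 164.06°.

18.70°, 164.06°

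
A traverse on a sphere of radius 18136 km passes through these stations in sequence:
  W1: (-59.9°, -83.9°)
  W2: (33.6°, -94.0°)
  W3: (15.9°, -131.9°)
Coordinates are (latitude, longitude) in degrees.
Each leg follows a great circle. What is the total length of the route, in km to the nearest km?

41868 km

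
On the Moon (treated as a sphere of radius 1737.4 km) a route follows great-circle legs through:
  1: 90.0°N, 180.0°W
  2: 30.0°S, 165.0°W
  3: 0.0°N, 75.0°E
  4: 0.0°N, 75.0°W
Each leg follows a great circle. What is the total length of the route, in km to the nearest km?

Leg 1→2: central angle 2.0944 rad, distance 3638.8 km.
Leg 2→3: central angle 2.0186 rad, distance 3507.2 km.
Leg 3→4: central angle 2.6180 rad, distance 4548.5 km.
Total: 3638.8 + 3507.2 + 4548.5 ≈ 11694 km.

11694 km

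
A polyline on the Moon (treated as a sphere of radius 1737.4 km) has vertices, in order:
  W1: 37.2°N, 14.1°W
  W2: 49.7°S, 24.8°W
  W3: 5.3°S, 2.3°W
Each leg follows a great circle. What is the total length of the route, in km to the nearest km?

4115 km

Leg W1→W2: central angle 1.5257 rad, distance 2650.7 km.
Leg W2→W3: central angle 0.8427 rad, distance 1464.1 km.
Total: 2650.7 + 1464.1 ≈ 4115 km.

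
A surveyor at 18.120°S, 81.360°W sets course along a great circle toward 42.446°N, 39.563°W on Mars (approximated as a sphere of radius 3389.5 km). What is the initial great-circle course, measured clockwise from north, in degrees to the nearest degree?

31°

Δλ = 41.797° = 0.7295 rad.
y = sin Δλ · cos φ₂ = (0.6665)(0.7379) = 0.4918
x = cos φ₁ sin φ₂ − sin φ₁ cos φ₂ cos Δλ = (0.9504)(0.6749) − (-0.3110)(0.7379)(0.7455) = 0.8125
θ = atan2(y, x) = 31.19°, so the bearing is 31°.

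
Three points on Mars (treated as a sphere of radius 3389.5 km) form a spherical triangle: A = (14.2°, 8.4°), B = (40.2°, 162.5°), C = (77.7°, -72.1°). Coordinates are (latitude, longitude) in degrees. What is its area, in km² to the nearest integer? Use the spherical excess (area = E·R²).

8113703 km²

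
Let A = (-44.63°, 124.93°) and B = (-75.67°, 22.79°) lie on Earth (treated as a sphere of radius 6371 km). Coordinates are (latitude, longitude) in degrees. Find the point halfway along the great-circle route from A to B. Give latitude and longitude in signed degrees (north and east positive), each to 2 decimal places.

-67.20°, 104.78°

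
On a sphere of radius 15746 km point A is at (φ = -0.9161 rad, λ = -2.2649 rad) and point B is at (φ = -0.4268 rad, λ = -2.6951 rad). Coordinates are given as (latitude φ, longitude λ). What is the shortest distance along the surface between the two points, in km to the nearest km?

9256 km

Let φ₁ = -0.9161 rad, φ₂ = -0.4268 rad, and Δλ = -0.4302 rad.
cos c = sin φ₁ sin φ₂ + cos φ₁ cos φ₂ cos Δλ = (-0.7932)(-0.4140) + (0.6089)(0.9103)(0.9089) = 0.83216,
so c = arccos(0.83216) = 0.58781 rad.
Distance = R·c = 15746 × 0.5878 ≈ 9256 km.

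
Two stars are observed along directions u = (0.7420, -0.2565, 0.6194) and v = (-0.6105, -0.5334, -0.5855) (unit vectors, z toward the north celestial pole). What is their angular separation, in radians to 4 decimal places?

u·v = -0.6788; |u| = 1.0000, |v| = 1.0000.
cos θ = (u·v)/(|u||v|) = -0.6788, so θ = 2.3169 rad.

2.3169 rad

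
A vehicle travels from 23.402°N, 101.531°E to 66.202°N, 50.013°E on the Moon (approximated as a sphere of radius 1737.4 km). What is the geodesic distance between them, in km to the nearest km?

Let φ₁ = 0.4084 rad, φ₂ = 1.1554 rad, and Δλ = -0.8992 rad.
Haversine: a = sin²(Δφ/2) + cos φ₁ cos φ₂ sin²(Δλ/2) = 0.1331 + (0.9177)(0.4035)(0.1889) = 0.20308.
Central angle c = 2·arcsin(√a) = 0.93496 rad.
Distance = R·c = 1737.4 × 0.9350 ≈ 1624 km.

1624 km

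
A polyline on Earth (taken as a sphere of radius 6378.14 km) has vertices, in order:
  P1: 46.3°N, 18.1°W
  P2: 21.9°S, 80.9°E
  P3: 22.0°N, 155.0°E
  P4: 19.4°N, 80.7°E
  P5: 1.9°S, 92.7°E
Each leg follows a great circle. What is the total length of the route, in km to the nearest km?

Leg P1→P2: central angle 1.9497 rad, distance 12435.7 km.
Leg P2→P3: central angle 1.4747 rad, distance 9405.8 km.
Leg P3→P4: central angle 1.2014 rad, distance 7662.5 km.
Leg P4→P5: central angle 0.4249 rad, distance 2709.9 km.
Total: 12435.7 + 9405.8 + 7662.5 + 2709.9 ≈ 32214 km.

32214 km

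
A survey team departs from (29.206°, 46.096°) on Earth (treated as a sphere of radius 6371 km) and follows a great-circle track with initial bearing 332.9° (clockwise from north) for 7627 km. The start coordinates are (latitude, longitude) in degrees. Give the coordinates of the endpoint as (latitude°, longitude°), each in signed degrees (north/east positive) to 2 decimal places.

64.36°, -55.34°

Angular distance δ = d/R = 7627/6371 = 1.19714 rad; initial bearing θ = 5.8102 rad.
sin φ₂ = sin φ₁ cos δ + cos φ₁ sin δ cos θ = (0.4880)(0.3650) + (0.8729)(0.9310)(0.8902) = 0.9015, so φ₂ = 64.36°.
Δλ = atan2(sin θ sin δ cos φ₁, cos δ − sin φ₁ sin φ₂) = atan2(-0.3702, -0.0749) = -101.436°.
λ₂ = 46.096° − 101.436° = -55.34°.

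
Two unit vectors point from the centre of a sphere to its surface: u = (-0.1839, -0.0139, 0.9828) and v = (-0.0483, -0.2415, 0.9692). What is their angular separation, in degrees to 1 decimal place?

u·v = 0.9648; |u| = 1.0000, |v| = 1.0000.
cos θ = (u·v)/(|u||v|) = 0.9648, so θ = 15.2°.

15.2°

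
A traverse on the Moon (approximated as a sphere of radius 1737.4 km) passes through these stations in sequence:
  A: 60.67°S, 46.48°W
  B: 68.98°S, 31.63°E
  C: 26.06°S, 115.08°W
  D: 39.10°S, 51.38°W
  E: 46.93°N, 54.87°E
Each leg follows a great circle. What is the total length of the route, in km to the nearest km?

Leg A→B: central angle 0.5548 rad, distance 963.9 km.
Leg B→C: central angle 1.4296 rad, distance 2483.8 km.
Leg C→D: central angle 0.9447 rad, distance 1641.4 km.
Leg D→E: central angle 2.2256 rad, distance 3866.8 km.
Total: 963.9 + 2483.8 + 1641.4 + 3866.8 ≈ 8956 km.

8956 km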